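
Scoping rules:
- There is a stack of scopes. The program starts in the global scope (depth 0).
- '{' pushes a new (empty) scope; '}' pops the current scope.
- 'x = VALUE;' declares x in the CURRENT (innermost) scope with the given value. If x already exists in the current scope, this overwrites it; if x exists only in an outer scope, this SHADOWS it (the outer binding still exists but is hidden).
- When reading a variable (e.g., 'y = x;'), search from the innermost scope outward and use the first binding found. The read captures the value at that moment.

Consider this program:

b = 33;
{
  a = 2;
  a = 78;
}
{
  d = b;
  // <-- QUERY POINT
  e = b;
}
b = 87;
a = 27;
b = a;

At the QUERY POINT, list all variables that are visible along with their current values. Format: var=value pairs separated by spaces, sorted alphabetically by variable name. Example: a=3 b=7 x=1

Step 1: declare b=33 at depth 0
Step 2: enter scope (depth=1)
Step 3: declare a=2 at depth 1
Step 4: declare a=78 at depth 1
Step 5: exit scope (depth=0)
Step 6: enter scope (depth=1)
Step 7: declare d=(read b)=33 at depth 1
Visible at query point: b=33 d=33

Answer: b=33 d=33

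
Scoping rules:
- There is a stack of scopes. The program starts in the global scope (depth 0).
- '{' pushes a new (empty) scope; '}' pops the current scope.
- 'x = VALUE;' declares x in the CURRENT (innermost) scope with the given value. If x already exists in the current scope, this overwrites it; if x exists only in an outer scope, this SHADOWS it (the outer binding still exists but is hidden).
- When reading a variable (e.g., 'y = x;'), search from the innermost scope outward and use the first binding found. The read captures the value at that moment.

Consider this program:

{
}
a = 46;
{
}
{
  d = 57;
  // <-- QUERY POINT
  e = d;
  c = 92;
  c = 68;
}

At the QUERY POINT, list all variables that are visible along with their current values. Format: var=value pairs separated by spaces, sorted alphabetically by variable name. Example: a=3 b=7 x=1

Step 1: enter scope (depth=1)
Step 2: exit scope (depth=0)
Step 3: declare a=46 at depth 0
Step 4: enter scope (depth=1)
Step 5: exit scope (depth=0)
Step 6: enter scope (depth=1)
Step 7: declare d=57 at depth 1
Visible at query point: a=46 d=57

Answer: a=46 d=57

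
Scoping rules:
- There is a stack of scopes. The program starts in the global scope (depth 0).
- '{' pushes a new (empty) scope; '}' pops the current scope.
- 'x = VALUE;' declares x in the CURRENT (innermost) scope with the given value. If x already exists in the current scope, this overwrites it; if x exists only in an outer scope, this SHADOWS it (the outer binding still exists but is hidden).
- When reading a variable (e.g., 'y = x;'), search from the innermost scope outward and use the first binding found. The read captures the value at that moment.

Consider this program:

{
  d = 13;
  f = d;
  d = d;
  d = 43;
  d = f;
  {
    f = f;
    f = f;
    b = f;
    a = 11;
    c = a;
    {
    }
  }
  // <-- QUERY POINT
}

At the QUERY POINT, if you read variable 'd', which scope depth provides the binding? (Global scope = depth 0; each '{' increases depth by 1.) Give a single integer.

Step 1: enter scope (depth=1)
Step 2: declare d=13 at depth 1
Step 3: declare f=(read d)=13 at depth 1
Step 4: declare d=(read d)=13 at depth 1
Step 5: declare d=43 at depth 1
Step 6: declare d=(read f)=13 at depth 1
Step 7: enter scope (depth=2)
Step 8: declare f=(read f)=13 at depth 2
Step 9: declare f=(read f)=13 at depth 2
Step 10: declare b=(read f)=13 at depth 2
Step 11: declare a=11 at depth 2
Step 12: declare c=(read a)=11 at depth 2
Step 13: enter scope (depth=3)
Step 14: exit scope (depth=2)
Step 15: exit scope (depth=1)
Visible at query point: d=13 f=13

Answer: 1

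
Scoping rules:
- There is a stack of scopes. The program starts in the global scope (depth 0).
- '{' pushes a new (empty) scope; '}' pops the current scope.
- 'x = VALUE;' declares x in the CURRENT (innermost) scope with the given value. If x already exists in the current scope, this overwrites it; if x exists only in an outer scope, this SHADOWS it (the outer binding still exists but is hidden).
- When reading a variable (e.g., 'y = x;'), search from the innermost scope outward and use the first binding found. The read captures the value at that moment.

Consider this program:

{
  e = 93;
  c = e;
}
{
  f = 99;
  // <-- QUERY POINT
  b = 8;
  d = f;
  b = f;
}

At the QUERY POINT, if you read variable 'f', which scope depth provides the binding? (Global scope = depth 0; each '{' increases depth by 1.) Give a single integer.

Answer: 1

Derivation:
Step 1: enter scope (depth=1)
Step 2: declare e=93 at depth 1
Step 3: declare c=(read e)=93 at depth 1
Step 4: exit scope (depth=0)
Step 5: enter scope (depth=1)
Step 6: declare f=99 at depth 1
Visible at query point: f=99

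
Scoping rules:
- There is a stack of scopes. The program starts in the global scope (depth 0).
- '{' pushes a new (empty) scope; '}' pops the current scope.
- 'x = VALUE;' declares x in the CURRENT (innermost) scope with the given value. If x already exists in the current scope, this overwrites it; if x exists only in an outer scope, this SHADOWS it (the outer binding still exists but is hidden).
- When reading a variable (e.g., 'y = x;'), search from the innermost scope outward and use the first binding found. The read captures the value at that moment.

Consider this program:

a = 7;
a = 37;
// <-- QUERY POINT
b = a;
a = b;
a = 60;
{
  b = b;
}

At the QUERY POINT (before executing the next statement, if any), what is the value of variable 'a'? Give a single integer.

Answer: 37

Derivation:
Step 1: declare a=7 at depth 0
Step 2: declare a=37 at depth 0
Visible at query point: a=37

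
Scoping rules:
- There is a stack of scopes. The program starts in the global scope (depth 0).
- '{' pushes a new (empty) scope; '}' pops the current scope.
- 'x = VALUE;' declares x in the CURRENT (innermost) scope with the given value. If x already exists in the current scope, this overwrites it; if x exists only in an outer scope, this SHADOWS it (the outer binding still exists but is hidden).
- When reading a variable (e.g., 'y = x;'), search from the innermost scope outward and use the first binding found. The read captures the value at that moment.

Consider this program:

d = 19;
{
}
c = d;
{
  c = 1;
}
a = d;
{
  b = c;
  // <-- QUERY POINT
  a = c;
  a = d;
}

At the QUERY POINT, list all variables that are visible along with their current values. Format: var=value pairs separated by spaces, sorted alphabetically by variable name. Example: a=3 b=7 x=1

Step 1: declare d=19 at depth 0
Step 2: enter scope (depth=1)
Step 3: exit scope (depth=0)
Step 4: declare c=(read d)=19 at depth 0
Step 5: enter scope (depth=1)
Step 6: declare c=1 at depth 1
Step 7: exit scope (depth=0)
Step 8: declare a=(read d)=19 at depth 0
Step 9: enter scope (depth=1)
Step 10: declare b=(read c)=19 at depth 1
Visible at query point: a=19 b=19 c=19 d=19

Answer: a=19 b=19 c=19 d=19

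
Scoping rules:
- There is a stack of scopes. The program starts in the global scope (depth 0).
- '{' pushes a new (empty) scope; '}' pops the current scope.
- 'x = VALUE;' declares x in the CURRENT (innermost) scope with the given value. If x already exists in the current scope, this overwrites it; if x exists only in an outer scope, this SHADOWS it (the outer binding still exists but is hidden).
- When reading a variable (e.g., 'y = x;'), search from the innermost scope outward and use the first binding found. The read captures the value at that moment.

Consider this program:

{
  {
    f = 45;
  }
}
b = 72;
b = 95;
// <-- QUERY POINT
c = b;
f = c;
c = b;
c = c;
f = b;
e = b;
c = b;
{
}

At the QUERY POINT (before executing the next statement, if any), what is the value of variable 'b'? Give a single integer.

Answer: 95

Derivation:
Step 1: enter scope (depth=1)
Step 2: enter scope (depth=2)
Step 3: declare f=45 at depth 2
Step 4: exit scope (depth=1)
Step 5: exit scope (depth=0)
Step 6: declare b=72 at depth 0
Step 7: declare b=95 at depth 0
Visible at query point: b=95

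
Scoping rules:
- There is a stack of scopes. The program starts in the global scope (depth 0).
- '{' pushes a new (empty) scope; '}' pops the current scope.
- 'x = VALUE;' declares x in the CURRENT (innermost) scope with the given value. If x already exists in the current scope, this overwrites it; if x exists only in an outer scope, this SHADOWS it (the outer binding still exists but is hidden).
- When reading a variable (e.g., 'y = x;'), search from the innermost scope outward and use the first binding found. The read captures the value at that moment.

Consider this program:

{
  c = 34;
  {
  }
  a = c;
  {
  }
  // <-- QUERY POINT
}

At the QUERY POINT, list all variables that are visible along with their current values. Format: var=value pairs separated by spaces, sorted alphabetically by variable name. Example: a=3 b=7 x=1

Answer: a=34 c=34

Derivation:
Step 1: enter scope (depth=1)
Step 2: declare c=34 at depth 1
Step 3: enter scope (depth=2)
Step 4: exit scope (depth=1)
Step 5: declare a=(read c)=34 at depth 1
Step 6: enter scope (depth=2)
Step 7: exit scope (depth=1)
Visible at query point: a=34 c=34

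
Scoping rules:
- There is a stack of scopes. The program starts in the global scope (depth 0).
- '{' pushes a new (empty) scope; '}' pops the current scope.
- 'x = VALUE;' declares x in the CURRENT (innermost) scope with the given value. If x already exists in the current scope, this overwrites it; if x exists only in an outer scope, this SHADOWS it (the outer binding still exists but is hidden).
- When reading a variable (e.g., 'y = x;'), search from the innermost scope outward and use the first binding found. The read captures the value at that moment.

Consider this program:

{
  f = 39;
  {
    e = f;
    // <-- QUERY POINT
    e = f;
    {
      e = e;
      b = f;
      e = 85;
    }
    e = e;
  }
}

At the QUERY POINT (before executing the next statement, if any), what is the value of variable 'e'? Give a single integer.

Step 1: enter scope (depth=1)
Step 2: declare f=39 at depth 1
Step 3: enter scope (depth=2)
Step 4: declare e=(read f)=39 at depth 2
Visible at query point: e=39 f=39

Answer: 39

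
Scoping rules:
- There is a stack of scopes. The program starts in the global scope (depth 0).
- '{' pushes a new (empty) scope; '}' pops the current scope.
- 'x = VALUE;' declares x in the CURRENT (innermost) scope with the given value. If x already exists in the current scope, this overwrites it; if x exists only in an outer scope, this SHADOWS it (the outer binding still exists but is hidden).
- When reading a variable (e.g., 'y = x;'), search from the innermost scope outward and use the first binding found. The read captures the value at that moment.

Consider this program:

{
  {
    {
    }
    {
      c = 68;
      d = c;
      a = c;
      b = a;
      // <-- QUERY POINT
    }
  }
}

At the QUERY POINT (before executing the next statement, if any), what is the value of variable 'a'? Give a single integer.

Step 1: enter scope (depth=1)
Step 2: enter scope (depth=2)
Step 3: enter scope (depth=3)
Step 4: exit scope (depth=2)
Step 5: enter scope (depth=3)
Step 6: declare c=68 at depth 3
Step 7: declare d=(read c)=68 at depth 3
Step 8: declare a=(read c)=68 at depth 3
Step 9: declare b=(read a)=68 at depth 3
Visible at query point: a=68 b=68 c=68 d=68

Answer: 68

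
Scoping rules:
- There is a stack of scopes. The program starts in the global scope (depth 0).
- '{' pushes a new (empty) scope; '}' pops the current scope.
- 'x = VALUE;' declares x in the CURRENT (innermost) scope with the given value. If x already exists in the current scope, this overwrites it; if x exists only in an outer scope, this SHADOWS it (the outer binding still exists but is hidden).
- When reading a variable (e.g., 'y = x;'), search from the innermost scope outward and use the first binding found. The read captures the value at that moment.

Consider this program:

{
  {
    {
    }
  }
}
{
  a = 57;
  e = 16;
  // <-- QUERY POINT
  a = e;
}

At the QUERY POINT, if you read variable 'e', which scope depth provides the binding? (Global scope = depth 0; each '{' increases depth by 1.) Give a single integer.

Answer: 1

Derivation:
Step 1: enter scope (depth=1)
Step 2: enter scope (depth=2)
Step 3: enter scope (depth=3)
Step 4: exit scope (depth=2)
Step 5: exit scope (depth=1)
Step 6: exit scope (depth=0)
Step 7: enter scope (depth=1)
Step 8: declare a=57 at depth 1
Step 9: declare e=16 at depth 1
Visible at query point: a=57 e=16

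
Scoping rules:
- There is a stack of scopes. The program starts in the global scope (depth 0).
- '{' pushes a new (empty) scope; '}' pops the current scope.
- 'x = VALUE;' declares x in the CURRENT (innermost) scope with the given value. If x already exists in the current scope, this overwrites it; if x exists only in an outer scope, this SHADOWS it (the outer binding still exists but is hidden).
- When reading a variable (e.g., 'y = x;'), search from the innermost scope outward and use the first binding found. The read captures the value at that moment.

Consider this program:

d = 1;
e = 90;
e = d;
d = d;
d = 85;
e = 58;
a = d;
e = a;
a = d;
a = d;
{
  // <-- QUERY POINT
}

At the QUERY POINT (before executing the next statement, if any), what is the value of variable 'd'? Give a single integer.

Step 1: declare d=1 at depth 0
Step 2: declare e=90 at depth 0
Step 3: declare e=(read d)=1 at depth 0
Step 4: declare d=(read d)=1 at depth 0
Step 5: declare d=85 at depth 0
Step 6: declare e=58 at depth 0
Step 7: declare a=(read d)=85 at depth 0
Step 8: declare e=(read a)=85 at depth 0
Step 9: declare a=(read d)=85 at depth 0
Step 10: declare a=(read d)=85 at depth 0
Step 11: enter scope (depth=1)
Visible at query point: a=85 d=85 e=85

Answer: 85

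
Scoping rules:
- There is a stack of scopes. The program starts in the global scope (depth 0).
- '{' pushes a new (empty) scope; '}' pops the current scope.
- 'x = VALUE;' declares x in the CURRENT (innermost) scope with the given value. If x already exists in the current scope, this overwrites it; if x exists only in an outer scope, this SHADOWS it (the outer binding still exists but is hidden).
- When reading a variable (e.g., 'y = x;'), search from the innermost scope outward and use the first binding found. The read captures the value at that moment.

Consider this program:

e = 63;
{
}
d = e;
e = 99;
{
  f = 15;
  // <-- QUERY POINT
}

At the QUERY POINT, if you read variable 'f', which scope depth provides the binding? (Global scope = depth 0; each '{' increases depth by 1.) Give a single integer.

Answer: 1

Derivation:
Step 1: declare e=63 at depth 0
Step 2: enter scope (depth=1)
Step 3: exit scope (depth=0)
Step 4: declare d=(read e)=63 at depth 0
Step 5: declare e=99 at depth 0
Step 6: enter scope (depth=1)
Step 7: declare f=15 at depth 1
Visible at query point: d=63 e=99 f=15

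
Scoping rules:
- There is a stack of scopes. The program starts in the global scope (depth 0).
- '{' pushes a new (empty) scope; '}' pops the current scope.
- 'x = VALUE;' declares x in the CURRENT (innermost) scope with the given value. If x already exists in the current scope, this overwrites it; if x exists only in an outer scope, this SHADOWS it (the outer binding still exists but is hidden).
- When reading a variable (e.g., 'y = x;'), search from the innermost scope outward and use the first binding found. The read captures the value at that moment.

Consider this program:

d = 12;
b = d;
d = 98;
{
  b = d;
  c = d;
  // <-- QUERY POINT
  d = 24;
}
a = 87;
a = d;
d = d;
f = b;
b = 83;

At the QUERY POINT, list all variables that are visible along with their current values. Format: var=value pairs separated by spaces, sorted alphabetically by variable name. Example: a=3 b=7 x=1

Step 1: declare d=12 at depth 0
Step 2: declare b=(read d)=12 at depth 0
Step 3: declare d=98 at depth 0
Step 4: enter scope (depth=1)
Step 5: declare b=(read d)=98 at depth 1
Step 6: declare c=(read d)=98 at depth 1
Visible at query point: b=98 c=98 d=98

Answer: b=98 c=98 d=98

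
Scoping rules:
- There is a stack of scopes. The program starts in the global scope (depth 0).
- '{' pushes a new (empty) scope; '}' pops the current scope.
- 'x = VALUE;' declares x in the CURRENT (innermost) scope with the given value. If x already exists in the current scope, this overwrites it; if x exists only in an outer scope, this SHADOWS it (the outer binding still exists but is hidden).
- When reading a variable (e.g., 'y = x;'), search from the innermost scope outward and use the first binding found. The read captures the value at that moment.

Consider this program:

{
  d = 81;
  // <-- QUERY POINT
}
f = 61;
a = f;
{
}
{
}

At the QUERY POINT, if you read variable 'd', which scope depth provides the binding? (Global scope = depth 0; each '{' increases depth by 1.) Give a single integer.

Step 1: enter scope (depth=1)
Step 2: declare d=81 at depth 1
Visible at query point: d=81

Answer: 1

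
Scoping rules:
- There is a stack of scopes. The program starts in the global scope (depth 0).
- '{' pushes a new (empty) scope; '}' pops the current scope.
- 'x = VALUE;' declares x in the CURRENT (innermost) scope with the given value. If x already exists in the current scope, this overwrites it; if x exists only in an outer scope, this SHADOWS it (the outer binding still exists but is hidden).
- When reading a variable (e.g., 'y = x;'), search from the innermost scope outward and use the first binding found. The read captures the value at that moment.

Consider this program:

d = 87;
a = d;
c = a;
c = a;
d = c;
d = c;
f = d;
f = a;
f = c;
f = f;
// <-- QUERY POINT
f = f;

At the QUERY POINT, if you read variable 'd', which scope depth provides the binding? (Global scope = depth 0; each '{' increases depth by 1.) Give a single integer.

Answer: 0

Derivation:
Step 1: declare d=87 at depth 0
Step 2: declare a=(read d)=87 at depth 0
Step 3: declare c=(read a)=87 at depth 0
Step 4: declare c=(read a)=87 at depth 0
Step 5: declare d=(read c)=87 at depth 0
Step 6: declare d=(read c)=87 at depth 0
Step 7: declare f=(read d)=87 at depth 0
Step 8: declare f=(read a)=87 at depth 0
Step 9: declare f=(read c)=87 at depth 0
Step 10: declare f=(read f)=87 at depth 0
Visible at query point: a=87 c=87 d=87 f=87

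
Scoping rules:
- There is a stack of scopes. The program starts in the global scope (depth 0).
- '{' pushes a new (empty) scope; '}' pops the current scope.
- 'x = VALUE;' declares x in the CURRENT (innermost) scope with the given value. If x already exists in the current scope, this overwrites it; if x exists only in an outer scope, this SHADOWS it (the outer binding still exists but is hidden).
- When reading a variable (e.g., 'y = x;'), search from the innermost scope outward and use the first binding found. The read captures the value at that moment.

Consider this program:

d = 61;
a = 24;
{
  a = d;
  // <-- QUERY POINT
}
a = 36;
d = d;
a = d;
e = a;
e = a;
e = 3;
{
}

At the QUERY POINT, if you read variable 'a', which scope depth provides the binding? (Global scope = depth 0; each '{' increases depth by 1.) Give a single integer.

Answer: 1

Derivation:
Step 1: declare d=61 at depth 0
Step 2: declare a=24 at depth 0
Step 3: enter scope (depth=1)
Step 4: declare a=(read d)=61 at depth 1
Visible at query point: a=61 d=61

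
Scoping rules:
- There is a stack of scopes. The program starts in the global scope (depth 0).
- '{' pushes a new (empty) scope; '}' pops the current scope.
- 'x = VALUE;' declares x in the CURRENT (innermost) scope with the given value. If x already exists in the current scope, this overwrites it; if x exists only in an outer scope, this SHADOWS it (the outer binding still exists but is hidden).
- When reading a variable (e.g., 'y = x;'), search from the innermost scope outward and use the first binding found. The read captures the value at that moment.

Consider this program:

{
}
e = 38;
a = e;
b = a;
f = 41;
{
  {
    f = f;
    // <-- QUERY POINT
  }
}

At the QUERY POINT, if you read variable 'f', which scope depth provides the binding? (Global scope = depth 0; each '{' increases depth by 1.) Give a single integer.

Step 1: enter scope (depth=1)
Step 2: exit scope (depth=0)
Step 3: declare e=38 at depth 0
Step 4: declare a=(read e)=38 at depth 0
Step 5: declare b=(read a)=38 at depth 0
Step 6: declare f=41 at depth 0
Step 7: enter scope (depth=1)
Step 8: enter scope (depth=2)
Step 9: declare f=(read f)=41 at depth 2
Visible at query point: a=38 b=38 e=38 f=41

Answer: 2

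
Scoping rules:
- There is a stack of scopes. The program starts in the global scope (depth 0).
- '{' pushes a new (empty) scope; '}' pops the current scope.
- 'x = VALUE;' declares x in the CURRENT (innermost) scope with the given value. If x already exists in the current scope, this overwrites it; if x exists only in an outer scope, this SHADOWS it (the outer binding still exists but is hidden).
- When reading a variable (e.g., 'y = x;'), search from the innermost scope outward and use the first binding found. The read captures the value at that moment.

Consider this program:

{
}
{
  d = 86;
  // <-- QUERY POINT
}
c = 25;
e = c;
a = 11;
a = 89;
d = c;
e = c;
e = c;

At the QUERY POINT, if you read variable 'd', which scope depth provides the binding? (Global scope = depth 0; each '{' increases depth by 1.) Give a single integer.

Step 1: enter scope (depth=1)
Step 2: exit scope (depth=0)
Step 3: enter scope (depth=1)
Step 4: declare d=86 at depth 1
Visible at query point: d=86

Answer: 1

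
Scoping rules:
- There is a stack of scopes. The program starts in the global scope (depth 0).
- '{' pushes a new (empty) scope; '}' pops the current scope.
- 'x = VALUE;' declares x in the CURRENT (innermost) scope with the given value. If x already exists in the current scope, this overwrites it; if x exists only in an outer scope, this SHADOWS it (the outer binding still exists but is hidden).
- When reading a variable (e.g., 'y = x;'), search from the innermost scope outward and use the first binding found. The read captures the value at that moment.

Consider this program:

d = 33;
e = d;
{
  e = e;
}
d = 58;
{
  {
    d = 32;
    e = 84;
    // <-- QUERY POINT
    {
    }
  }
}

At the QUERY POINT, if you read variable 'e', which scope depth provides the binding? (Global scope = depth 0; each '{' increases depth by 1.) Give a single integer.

Answer: 2

Derivation:
Step 1: declare d=33 at depth 0
Step 2: declare e=(read d)=33 at depth 0
Step 3: enter scope (depth=1)
Step 4: declare e=(read e)=33 at depth 1
Step 5: exit scope (depth=0)
Step 6: declare d=58 at depth 0
Step 7: enter scope (depth=1)
Step 8: enter scope (depth=2)
Step 9: declare d=32 at depth 2
Step 10: declare e=84 at depth 2
Visible at query point: d=32 e=84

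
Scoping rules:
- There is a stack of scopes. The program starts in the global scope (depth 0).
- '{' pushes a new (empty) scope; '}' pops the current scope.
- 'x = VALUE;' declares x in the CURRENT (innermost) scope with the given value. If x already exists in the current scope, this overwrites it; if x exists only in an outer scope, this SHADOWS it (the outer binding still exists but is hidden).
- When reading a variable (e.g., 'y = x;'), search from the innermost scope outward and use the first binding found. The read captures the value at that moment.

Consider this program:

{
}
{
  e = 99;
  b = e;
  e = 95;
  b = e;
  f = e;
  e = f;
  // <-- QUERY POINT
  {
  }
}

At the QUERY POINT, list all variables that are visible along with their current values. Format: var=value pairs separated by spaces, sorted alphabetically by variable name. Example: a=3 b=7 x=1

Answer: b=95 e=95 f=95

Derivation:
Step 1: enter scope (depth=1)
Step 2: exit scope (depth=0)
Step 3: enter scope (depth=1)
Step 4: declare e=99 at depth 1
Step 5: declare b=(read e)=99 at depth 1
Step 6: declare e=95 at depth 1
Step 7: declare b=(read e)=95 at depth 1
Step 8: declare f=(read e)=95 at depth 1
Step 9: declare e=(read f)=95 at depth 1
Visible at query point: b=95 e=95 f=95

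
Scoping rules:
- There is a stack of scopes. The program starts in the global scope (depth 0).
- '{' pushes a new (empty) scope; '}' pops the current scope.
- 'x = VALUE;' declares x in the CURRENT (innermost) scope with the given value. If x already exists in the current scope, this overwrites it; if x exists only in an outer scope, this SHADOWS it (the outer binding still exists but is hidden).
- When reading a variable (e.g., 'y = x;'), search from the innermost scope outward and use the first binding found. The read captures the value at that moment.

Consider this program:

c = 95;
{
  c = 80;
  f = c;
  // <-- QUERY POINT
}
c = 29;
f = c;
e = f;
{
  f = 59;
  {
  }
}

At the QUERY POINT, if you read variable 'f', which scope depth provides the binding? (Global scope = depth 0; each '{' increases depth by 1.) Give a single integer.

Answer: 1

Derivation:
Step 1: declare c=95 at depth 0
Step 2: enter scope (depth=1)
Step 3: declare c=80 at depth 1
Step 4: declare f=(read c)=80 at depth 1
Visible at query point: c=80 f=80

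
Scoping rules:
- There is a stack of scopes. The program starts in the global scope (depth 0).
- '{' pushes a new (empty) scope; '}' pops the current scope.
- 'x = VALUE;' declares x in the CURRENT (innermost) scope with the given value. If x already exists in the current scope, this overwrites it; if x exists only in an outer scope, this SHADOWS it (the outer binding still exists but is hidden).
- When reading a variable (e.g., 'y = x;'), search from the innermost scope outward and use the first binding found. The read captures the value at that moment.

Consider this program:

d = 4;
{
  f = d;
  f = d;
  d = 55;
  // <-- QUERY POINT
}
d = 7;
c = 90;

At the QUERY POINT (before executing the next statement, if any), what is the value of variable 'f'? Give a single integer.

Step 1: declare d=4 at depth 0
Step 2: enter scope (depth=1)
Step 3: declare f=(read d)=4 at depth 1
Step 4: declare f=(read d)=4 at depth 1
Step 5: declare d=55 at depth 1
Visible at query point: d=55 f=4

Answer: 4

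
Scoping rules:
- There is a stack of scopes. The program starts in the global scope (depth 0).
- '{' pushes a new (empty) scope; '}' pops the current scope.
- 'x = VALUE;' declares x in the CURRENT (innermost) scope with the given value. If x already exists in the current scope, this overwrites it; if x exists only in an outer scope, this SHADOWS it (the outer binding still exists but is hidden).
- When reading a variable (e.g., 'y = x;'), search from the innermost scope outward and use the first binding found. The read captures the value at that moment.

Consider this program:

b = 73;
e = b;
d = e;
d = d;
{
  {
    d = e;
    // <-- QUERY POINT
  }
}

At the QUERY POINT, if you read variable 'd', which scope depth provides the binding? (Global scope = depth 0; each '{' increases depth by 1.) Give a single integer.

Step 1: declare b=73 at depth 0
Step 2: declare e=(read b)=73 at depth 0
Step 3: declare d=(read e)=73 at depth 0
Step 4: declare d=(read d)=73 at depth 0
Step 5: enter scope (depth=1)
Step 6: enter scope (depth=2)
Step 7: declare d=(read e)=73 at depth 2
Visible at query point: b=73 d=73 e=73

Answer: 2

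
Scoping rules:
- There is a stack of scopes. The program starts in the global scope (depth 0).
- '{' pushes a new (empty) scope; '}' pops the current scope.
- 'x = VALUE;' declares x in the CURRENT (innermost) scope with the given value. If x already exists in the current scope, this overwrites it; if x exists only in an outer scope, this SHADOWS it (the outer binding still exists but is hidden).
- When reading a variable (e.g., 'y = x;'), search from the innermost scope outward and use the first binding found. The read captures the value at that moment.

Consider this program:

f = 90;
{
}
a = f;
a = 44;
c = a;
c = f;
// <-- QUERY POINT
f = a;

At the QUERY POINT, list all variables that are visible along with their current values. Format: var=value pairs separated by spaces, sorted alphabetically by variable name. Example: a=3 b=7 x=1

Answer: a=44 c=90 f=90

Derivation:
Step 1: declare f=90 at depth 0
Step 2: enter scope (depth=1)
Step 3: exit scope (depth=0)
Step 4: declare a=(read f)=90 at depth 0
Step 5: declare a=44 at depth 0
Step 6: declare c=(read a)=44 at depth 0
Step 7: declare c=(read f)=90 at depth 0
Visible at query point: a=44 c=90 f=90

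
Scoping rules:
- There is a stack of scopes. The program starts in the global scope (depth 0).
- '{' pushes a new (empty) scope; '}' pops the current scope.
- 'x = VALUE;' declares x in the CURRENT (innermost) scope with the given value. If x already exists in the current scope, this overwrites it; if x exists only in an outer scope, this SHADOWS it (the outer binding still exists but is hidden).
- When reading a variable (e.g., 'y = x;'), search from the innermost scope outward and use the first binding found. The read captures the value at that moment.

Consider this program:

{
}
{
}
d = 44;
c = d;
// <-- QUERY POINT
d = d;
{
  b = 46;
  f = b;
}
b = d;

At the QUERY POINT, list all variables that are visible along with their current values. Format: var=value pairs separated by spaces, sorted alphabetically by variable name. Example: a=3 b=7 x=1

Answer: c=44 d=44

Derivation:
Step 1: enter scope (depth=1)
Step 2: exit scope (depth=0)
Step 3: enter scope (depth=1)
Step 4: exit scope (depth=0)
Step 5: declare d=44 at depth 0
Step 6: declare c=(read d)=44 at depth 0
Visible at query point: c=44 d=44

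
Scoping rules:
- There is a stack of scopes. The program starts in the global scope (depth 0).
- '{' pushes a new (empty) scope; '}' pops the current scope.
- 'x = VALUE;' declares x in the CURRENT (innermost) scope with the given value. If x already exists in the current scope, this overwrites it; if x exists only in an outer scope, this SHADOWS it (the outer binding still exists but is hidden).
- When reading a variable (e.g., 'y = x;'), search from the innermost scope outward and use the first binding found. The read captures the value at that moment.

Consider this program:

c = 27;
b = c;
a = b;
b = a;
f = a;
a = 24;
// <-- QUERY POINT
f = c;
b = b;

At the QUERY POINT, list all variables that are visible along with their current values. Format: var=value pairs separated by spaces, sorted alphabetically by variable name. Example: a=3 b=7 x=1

Answer: a=24 b=27 c=27 f=27

Derivation:
Step 1: declare c=27 at depth 0
Step 2: declare b=(read c)=27 at depth 0
Step 3: declare a=(read b)=27 at depth 0
Step 4: declare b=(read a)=27 at depth 0
Step 5: declare f=(read a)=27 at depth 0
Step 6: declare a=24 at depth 0
Visible at query point: a=24 b=27 c=27 f=27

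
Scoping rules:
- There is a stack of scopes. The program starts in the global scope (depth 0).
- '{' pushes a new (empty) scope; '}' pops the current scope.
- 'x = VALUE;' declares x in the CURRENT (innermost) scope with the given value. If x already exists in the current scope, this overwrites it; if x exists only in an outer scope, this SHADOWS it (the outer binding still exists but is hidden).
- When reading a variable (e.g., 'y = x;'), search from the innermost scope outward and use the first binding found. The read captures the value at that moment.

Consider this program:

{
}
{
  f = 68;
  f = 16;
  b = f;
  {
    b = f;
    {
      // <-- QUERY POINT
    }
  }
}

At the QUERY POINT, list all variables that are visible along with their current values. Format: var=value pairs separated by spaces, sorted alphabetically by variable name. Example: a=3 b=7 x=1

Step 1: enter scope (depth=1)
Step 2: exit scope (depth=0)
Step 3: enter scope (depth=1)
Step 4: declare f=68 at depth 1
Step 5: declare f=16 at depth 1
Step 6: declare b=(read f)=16 at depth 1
Step 7: enter scope (depth=2)
Step 8: declare b=(read f)=16 at depth 2
Step 9: enter scope (depth=3)
Visible at query point: b=16 f=16

Answer: b=16 f=16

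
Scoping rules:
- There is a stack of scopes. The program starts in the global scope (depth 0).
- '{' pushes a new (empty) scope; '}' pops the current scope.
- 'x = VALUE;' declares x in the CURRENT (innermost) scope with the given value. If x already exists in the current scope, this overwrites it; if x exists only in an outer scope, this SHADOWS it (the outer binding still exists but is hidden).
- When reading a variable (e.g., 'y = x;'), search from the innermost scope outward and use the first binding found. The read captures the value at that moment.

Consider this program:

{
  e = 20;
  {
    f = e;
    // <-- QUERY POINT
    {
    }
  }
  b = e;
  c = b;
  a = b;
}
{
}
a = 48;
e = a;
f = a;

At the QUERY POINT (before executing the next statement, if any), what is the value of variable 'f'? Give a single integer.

Step 1: enter scope (depth=1)
Step 2: declare e=20 at depth 1
Step 3: enter scope (depth=2)
Step 4: declare f=(read e)=20 at depth 2
Visible at query point: e=20 f=20

Answer: 20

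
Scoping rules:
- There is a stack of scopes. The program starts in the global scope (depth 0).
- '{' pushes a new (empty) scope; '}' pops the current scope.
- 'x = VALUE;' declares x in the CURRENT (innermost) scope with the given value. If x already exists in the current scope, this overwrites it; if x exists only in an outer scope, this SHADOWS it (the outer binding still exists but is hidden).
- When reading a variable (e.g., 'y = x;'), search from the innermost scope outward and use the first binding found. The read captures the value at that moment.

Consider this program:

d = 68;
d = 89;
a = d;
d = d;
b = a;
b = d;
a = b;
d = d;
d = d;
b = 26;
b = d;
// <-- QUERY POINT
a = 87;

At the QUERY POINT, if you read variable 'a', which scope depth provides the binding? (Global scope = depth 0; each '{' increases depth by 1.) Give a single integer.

Step 1: declare d=68 at depth 0
Step 2: declare d=89 at depth 0
Step 3: declare a=(read d)=89 at depth 0
Step 4: declare d=(read d)=89 at depth 0
Step 5: declare b=(read a)=89 at depth 0
Step 6: declare b=(read d)=89 at depth 0
Step 7: declare a=(read b)=89 at depth 0
Step 8: declare d=(read d)=89 at depth 0
Step 9: declare d=(read d)=89 at depth 0
Step 10: declare b=26 at depth 0
Step 11: declare b=(read d)=89 at depth 0
Visible at query point: a=89 b=89 d=89

Answer: 0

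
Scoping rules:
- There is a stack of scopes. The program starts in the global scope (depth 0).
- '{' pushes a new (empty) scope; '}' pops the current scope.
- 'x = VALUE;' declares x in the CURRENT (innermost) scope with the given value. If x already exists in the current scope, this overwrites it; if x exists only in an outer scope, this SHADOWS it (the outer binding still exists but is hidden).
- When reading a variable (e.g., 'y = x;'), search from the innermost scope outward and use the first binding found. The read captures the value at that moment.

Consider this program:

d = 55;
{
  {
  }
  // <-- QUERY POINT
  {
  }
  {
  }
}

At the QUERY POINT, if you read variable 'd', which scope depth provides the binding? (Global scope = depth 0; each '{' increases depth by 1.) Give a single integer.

Answer: 0

Derivation:
Step 1: declare d=55 at depth 0
Step 2: enter scope (depth=1)
Step 3: enter scope (depth=2)
Step 4: exit scope (depth=1)
Visible at query point: d=55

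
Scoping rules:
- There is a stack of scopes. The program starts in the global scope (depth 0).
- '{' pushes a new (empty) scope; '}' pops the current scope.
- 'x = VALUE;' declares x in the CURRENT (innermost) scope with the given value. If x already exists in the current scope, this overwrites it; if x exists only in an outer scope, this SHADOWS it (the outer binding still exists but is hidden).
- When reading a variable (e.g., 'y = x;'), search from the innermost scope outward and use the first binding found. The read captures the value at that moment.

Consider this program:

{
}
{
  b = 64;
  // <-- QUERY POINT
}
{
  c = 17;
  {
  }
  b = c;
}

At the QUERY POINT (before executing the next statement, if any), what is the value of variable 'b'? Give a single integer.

Step 1: enter scope (depth=1)
Step 2: exit scope (depth=0)
Step 3: enter scope (depth=1)
Step 4: declare b=64 at depth 1
Visible at query point: b=64

Answer: 64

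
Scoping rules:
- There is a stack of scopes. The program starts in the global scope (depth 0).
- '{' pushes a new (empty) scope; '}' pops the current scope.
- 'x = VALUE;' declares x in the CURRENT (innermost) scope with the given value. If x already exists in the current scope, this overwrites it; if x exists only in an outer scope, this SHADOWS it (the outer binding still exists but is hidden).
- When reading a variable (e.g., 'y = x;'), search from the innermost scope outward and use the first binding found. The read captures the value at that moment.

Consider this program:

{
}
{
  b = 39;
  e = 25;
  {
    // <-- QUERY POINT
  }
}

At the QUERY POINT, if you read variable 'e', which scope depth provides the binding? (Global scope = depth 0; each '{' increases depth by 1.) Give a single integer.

Step 1: enter scope (depth=1)
Step 2: exit scope (depth=0)
Step 3: enter scope (depth=1)
Step 4: declare b=39 at depth 1
Step 5: declare e=25 at depth 1
Step 6: enter scope (depth=2)
Visible at query point: b=39 e=25

Answer: 1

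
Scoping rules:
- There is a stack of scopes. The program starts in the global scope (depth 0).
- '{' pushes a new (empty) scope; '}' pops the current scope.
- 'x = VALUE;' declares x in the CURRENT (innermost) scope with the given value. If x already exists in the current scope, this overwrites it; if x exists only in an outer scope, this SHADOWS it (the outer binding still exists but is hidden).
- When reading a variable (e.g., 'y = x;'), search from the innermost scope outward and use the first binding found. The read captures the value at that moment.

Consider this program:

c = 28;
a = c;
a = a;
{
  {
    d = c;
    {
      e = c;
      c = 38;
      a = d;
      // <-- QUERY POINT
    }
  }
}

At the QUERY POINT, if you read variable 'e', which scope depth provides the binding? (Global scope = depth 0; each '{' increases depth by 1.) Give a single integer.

Step 1: declare c=28 at depth 0
Step 2: declare a=(read c)=28 at depth 0
Step 3: declare a=(read a)=28 at depth 0
Step 4: enter scope (depth=1)
Step 5: enter scope (depth=2)
Step 6: declare d=(read c)=28 at depth 2
Step 7: enter scope (depth=3)
Step 8: declare e=(read c)=28 at depth 3
Step 9: declare c=38 at depth 3
Step 10: declare a=(read d)=28 at depth 3
Visible at query point: a=28 c=38 d=28 e=28

Answer: 3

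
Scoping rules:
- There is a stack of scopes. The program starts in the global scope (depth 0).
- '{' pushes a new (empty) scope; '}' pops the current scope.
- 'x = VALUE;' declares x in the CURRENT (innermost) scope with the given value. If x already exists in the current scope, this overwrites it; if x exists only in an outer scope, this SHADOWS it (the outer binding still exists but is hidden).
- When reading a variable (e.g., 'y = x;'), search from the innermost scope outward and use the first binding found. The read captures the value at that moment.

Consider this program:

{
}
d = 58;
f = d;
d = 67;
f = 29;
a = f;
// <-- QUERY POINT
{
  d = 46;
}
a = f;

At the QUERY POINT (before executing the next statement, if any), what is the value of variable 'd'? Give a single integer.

Step 1: enter scope (depth=1)
Step 2: exit scope (depth=0)
Step 3: declare d=58 at depth 0
Step 4: declare f=(read d)=58 at depth 0
Step 5: declare d=67 at depth 0
Step 6: declare f=29 at depth 0
Step 7: declare a=(read f)=29 at depth 0
Visible at query point: a=29 d=67 f=29

Answer: 67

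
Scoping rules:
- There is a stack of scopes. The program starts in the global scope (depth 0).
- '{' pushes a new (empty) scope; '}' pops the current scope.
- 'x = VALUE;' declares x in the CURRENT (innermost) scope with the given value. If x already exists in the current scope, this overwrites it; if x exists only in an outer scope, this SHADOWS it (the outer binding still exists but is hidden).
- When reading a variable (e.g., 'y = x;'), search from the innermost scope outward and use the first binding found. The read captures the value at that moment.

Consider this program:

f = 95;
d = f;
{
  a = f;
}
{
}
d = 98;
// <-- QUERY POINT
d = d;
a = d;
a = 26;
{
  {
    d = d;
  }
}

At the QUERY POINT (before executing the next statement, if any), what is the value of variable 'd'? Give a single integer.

Step 1: declare f=95 at depth 0
Step 2: declare d=(read f)=95 at depth 0
Step 3: enter scope (depth=1)
Step 4: declare a=(read f)=95 at depth 1
Step 5: exit scope (depth=0)
Step 6: enter scope (depth=1)
Step 7: exit scope (depth=0)
Step 8: declare d=98 at depth 0
Visible at query point: d=98 f=95

Answer: 98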